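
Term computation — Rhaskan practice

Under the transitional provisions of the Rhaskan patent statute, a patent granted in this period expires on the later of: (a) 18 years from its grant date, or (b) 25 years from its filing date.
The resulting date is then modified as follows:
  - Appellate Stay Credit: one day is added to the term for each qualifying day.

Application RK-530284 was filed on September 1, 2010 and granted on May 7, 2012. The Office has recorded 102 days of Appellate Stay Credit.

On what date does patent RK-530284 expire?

December 12, 2035

(a) grant + 18 years → 7 May 2030.
(b) filing + 25 years → 1 September 2035.
Later of the two: 1 September 2035.
Appellate Stay Credit: +102 days → 12 December 2035.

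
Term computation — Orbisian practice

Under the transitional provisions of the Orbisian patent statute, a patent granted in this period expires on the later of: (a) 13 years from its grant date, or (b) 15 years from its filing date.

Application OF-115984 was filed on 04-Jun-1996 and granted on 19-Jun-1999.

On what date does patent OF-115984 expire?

(a) grant + 13 years → 19 June 2012.
(b) filing + 15 years → 4 June 2011.
Later of the two: 19 June 2012.

June 19, 2012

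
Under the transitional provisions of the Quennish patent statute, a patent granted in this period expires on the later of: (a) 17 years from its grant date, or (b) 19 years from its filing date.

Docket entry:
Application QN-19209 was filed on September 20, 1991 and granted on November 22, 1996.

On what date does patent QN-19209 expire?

2013-11-22

(a) grant + 17 years → 22 November 2013.
(b) filing + 19 years → 20 September 2010.
Later of the two: 22 November 2013.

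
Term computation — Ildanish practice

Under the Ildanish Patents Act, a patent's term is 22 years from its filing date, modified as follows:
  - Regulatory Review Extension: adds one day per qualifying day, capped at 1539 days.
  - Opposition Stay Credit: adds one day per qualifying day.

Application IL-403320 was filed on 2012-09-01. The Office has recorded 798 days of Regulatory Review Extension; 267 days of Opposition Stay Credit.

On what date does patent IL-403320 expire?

Base term: filing date + 22 years → 1 September 2034.
Regulatory Review Extension: 798 days (within the 1539-day cap) → +798 days → 7 November 2036.
Opposition Stay Credit: +267 days → 1 August 2037.

2037-08-01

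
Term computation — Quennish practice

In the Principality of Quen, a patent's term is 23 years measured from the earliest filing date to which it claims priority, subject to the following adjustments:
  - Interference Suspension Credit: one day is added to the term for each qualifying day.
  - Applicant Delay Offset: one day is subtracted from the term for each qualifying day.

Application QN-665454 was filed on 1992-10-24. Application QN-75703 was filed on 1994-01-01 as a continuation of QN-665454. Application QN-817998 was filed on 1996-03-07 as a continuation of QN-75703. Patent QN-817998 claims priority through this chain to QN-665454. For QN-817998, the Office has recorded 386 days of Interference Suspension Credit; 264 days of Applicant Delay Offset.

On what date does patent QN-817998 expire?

February 23, 2016

Earliest priority filing: 24 October 1992.
Base term: 24 October 1992 + 23 years → 24 October 2015.
Interference Suspension Credit: +386 days → 13 November 2016.
Applicant Delay Offset: −264 days → 23 February 2016.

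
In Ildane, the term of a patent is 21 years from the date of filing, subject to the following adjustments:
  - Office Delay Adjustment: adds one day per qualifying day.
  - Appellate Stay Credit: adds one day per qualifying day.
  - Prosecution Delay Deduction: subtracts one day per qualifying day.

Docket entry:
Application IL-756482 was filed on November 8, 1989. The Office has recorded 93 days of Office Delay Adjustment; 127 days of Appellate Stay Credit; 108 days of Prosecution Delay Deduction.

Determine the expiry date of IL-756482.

Base term: filing date + 21 years → 8 November 2010.
Office Delay Adjustment: +93 days → 9 February 2011.
Appellate Stay Credit: +127 days → 16 June 2011.
Prosecution Delay Deduction: −108 days → 28 February 2011.

2011-02-28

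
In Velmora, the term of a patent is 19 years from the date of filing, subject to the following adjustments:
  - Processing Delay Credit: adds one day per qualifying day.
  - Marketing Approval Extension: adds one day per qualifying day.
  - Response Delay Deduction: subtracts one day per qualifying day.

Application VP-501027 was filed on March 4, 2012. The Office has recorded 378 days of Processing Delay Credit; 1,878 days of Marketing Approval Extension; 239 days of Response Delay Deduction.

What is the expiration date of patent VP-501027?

September 10, 2036

Base term: filing date + 19 years → 4 March 2031.
Processing Delay Credit: +378 days → 16 March 2032.
Marketing Approval Extension: +1878 days → 7 May 2037.
Response Delay Deduction: −239 days → 10 September 2036.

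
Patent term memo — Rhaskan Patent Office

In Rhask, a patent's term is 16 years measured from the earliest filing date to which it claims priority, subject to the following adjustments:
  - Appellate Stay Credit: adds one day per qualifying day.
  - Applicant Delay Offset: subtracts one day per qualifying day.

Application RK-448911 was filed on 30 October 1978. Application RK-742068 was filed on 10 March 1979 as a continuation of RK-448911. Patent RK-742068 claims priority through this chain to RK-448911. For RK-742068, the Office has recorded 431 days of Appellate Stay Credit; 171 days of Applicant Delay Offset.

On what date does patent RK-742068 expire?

1995-07-17

Earliest priority filing: 30 October 1978.
Base term: 30 October 1978 + 16 years → 30 October 1994.
Appellate Stay Credit: +431 days → 4 January 1996.
Applicant Delay Offset: −171 days → 17 July 1995.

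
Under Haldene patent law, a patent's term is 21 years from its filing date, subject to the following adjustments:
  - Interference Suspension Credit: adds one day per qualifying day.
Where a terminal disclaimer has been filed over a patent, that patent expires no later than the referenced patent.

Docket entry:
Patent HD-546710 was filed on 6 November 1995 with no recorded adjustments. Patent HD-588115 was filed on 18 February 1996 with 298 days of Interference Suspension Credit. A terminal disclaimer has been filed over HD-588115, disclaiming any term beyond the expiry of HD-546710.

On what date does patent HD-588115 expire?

Natural term of HD-588115:
  Base: filing + 21 years → 18 February 2017.
  Interference Suspension Credit: +298 days → 13 December 2017.
Expiry of referenced patent HD-546710:
  Base: filing + 21 years → 6 November 2016.
Terminal disclaimer: HD-588115 expires on the earlier of 13 December 2017 and 6 November 2016.

November 6, 2016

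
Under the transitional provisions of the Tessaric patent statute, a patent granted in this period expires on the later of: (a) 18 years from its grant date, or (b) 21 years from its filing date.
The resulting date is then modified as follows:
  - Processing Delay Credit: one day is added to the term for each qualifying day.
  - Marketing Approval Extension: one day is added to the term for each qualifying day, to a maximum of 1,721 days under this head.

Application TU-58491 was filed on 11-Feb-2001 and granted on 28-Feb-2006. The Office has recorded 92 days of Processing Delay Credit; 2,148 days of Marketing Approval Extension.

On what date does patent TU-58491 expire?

(a) grant + 18 years → 28 February 2024.
(b) filing + 21 years → 11 February 2022.
Later of the two: 28 February 2024.
Processing Delay Credit: +92 days → 30 May 2024.
Marketing Approval Extension: 2148 days claimed exceeds the 1721-day cap, so +1721 days → 14 February 2029.

2029-02-14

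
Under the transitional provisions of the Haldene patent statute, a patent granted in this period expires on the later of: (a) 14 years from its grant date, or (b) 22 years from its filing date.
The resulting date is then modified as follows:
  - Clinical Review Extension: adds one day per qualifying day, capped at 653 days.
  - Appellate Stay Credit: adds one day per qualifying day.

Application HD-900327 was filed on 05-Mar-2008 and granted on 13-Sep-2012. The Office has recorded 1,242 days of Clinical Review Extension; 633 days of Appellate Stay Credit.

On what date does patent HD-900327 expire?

September 11, 2033

(a) grant + 14 years → 13 September 2026.
(b) filing + 22 years → 5 March 2030.
Later of the two: 5 March 2030.
Clinical Review Extension: 1242 days claimed exceeds the 653-day cap, so +653 days → 18 December 2031.
Appellate Stay Credit: +633 days → 11 September 2033.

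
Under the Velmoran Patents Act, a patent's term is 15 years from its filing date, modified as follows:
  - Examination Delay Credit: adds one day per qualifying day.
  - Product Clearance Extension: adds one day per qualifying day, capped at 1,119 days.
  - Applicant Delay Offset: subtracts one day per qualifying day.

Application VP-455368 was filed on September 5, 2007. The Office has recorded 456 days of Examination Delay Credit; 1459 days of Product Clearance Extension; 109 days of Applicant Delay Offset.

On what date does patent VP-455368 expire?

Base term: filing date + 15 years → 5 September 2022.
Examination Delay Credit: +456 days → 5 December 2023.
Product Clearance Extension: 1459 days claimed exceeds the 1119-day cap, so +1119 days → 28 December 2026.
Applicant Delay Offset: −109 days → 10 September 2026.

September 10, 2026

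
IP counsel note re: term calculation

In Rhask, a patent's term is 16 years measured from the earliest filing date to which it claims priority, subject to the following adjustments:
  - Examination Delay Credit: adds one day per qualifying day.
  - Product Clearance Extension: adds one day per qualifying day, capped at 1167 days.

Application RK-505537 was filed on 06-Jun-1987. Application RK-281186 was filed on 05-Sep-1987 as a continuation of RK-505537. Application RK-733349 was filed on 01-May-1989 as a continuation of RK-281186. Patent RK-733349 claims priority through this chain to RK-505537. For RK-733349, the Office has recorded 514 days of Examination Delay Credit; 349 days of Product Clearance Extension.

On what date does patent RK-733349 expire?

October 16, 2005

Earliest priority filing: 6 June 1987.
Base term: 6 June 1987 + 16 years → 6 June 2003.
Examination Delay Credit: +514 days → 1 November 2004.
Product Clearance Extension: 349 days (within the 1167-day cap) → +349 days → 16 October 2005.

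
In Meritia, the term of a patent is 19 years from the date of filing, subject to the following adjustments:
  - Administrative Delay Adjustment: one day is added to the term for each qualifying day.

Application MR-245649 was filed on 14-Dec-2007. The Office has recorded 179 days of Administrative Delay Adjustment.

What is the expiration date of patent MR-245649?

2027-06-11

Base term: filing date + 19 years → 14 December 2026.
Administrative Delay Adjustment: +179 days → 11 June 2027.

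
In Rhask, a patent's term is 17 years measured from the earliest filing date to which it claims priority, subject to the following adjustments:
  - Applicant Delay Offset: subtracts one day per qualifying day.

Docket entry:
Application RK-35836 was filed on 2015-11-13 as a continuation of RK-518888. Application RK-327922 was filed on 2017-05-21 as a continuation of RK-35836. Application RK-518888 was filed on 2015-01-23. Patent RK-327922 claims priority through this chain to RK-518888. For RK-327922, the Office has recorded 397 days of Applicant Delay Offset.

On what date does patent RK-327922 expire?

2030-12-22

Earliest priority filing: 23 January 2015.
Base term: 23 January 2015 + 17 years → 23 January 2032.
Applicant Delay Offset: −397 days → 22 December 2030.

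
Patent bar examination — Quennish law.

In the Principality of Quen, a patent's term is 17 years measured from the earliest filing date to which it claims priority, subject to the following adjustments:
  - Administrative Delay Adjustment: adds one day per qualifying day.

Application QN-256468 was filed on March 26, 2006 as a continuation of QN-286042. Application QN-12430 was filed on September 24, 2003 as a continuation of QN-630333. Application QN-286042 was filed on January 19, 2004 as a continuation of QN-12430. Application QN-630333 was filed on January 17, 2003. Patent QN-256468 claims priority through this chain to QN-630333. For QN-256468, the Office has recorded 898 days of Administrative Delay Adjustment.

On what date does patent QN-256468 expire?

Earliest priority filing: 17 January 2003.
Base term: 17 January 2003 + 17 years → 17 January 2020.
Administrative Delay Adjustment: +898 days → 3 July 2022.

2022-07-03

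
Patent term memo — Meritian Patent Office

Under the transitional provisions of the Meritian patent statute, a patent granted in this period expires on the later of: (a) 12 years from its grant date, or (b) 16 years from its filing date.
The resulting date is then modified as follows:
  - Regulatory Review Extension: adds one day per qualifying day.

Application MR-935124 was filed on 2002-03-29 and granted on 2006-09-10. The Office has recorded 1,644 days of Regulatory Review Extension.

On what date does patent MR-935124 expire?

(a) grant + 12 years → 10 September 2018.
(b) filing + 16 years → 29 March 2018.
Later of the two: 10 September 2018.
Regulatory Review Extension: +1644 days → 12 March 2023.

March 12, 2023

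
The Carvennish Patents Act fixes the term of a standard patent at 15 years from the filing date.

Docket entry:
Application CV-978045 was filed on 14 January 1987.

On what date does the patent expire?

Filing date + 15 years → 14 January 2002.

2002-01-14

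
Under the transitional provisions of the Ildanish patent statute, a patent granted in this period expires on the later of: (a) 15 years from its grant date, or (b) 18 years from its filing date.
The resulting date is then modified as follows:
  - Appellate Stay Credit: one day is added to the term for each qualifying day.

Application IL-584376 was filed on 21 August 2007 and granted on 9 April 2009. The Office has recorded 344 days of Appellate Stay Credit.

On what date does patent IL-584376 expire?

July 31, 2026

(a) grant + 15 years → 9 April 2024.
(b) filing + 18 years → 21 August 2025.
Later of the two: 21 August 2025.
Appellate Stay Credit: +344 days → 31 July 2026.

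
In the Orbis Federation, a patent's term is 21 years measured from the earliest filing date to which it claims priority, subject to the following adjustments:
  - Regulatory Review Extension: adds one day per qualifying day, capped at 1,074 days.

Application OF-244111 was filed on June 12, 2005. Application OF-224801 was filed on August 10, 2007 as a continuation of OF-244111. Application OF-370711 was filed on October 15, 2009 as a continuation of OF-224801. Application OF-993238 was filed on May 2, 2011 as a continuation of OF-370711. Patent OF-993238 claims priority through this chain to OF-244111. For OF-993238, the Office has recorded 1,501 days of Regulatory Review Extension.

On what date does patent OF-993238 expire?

Earliest priority filing: 12 June 2005.
Base term: 12 June 2005 + 21 years → 12 June 2026.
Regulatory Review Extension: 1501 days claimed exceeds the 1074-day cap, so +1074 days → 21 May 2029.

2029-05-21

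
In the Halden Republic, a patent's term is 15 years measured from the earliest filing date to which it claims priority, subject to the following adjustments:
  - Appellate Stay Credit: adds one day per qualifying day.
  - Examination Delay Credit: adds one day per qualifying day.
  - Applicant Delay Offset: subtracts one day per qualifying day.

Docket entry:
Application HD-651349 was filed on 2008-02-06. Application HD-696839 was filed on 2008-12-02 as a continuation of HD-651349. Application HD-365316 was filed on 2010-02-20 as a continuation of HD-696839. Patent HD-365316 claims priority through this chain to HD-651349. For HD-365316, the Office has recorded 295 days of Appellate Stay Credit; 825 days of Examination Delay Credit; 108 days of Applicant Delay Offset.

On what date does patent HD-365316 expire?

Earliest priority filing: 6 February 2008.
Base term: 6 February 2008 + 15 years → 6 February 2023.
Appellate Stay Credit: +295 days → 28 November 2023.
Examination Delay Credit: +825 days → 2 March 2026.
Applicant Delay Offset: −108 days → 14 November 2025.

November 14, 2025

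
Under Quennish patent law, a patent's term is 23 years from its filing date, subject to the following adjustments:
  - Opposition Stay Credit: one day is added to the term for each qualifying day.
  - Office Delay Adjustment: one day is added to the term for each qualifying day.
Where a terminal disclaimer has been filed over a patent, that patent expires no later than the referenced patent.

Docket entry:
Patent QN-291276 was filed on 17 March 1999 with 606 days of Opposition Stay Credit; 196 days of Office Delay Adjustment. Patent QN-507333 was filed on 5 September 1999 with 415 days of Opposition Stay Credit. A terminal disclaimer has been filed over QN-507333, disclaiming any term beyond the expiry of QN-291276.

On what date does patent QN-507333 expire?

October 25, 2023

Natural term of QN-507333:
  Base: filing + 23 years → 5 September 2022.
  Opposition Stay Credit: +415 days → 25 October 2023.
Expiry of referenced patent QN-291276:
  Base: filing + 23 years → 17 March 2022.
  Opposition Stay Credit: +606 days → 13 November 2023.
  Office Delay Adjustment: +196 days → 27 May 2024.
Terminal disclaimer: QN-507333 expires on the earlier of 25 October 2023 and 27 May 2024.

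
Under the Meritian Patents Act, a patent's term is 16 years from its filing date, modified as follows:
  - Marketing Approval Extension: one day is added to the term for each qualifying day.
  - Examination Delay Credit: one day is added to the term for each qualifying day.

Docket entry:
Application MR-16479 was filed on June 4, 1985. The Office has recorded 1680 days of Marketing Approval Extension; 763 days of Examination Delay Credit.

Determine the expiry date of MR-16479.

Base term: filing date + 16 years → 4 June 2001.
Marketing Approval Extension: +1680 days → 9 January 2006.
Examination Delay Credit: +763 days → 11 February 2008.

2008-02-11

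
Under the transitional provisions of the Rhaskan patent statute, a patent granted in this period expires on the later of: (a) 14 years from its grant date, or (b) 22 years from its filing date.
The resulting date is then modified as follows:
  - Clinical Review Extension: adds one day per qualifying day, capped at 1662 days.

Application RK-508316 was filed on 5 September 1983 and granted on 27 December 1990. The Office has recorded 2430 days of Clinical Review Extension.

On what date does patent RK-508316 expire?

March 25, 2010

(a) grant + 14 years → 27 December 2004.
(b) filing + 22 years → 5 September 2005.
Later of the two: 5 September 2005.
Clinical Review Extension: 2430 days claimed exceeds the 1662-day cap, so +1662 days → 25 March 2010.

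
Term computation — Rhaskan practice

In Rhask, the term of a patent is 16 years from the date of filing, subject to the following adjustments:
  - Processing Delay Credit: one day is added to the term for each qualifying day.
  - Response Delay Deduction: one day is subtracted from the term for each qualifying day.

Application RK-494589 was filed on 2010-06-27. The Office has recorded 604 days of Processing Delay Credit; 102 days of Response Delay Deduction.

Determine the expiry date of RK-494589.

Base term: filing date + 16 years → 27 June 2026.
Processing Delay Credit: +604 days → 21 February 2028.
Response Delay Deduction: −102 days → 11 November 2027.

2027-11-11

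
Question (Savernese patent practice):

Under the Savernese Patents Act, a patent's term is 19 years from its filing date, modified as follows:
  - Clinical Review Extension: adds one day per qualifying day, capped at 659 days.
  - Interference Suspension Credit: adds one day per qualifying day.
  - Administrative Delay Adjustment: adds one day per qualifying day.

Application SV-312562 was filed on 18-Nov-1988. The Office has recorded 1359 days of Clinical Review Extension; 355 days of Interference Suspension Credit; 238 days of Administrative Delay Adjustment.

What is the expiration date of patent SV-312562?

April 23, 2011

Base term: filing date + 19 years → 18 November 2007.
Clinical Review Extension: 1359 days claimed exceeds the 659-day cap, so +659 days → 7 September 2009.
Interference Suspension Credit: +355 days → 28 August 2010.
Administrative Delay Adjustment: +238 days → 23 April 2011.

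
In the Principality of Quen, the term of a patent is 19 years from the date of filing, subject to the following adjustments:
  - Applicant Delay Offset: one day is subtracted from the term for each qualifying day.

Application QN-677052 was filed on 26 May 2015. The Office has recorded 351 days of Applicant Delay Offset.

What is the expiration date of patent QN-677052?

Base term: filing date + 19 years → 26 May 2034.
Applicant Delay Offset: −351 days → 9 June 2033.

2033-06-09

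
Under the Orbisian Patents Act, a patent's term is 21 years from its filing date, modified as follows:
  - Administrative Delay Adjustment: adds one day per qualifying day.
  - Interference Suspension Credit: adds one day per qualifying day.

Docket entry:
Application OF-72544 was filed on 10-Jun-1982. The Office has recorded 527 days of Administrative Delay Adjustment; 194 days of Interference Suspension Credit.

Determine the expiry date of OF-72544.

May 31, 2005

Base term: filing date + 21 years → 10 June 2003.
Administrative Delay Adjustment: +527 days → 18 November 2004.
Interference Suspension Credit: +194 days → 31 May 2005.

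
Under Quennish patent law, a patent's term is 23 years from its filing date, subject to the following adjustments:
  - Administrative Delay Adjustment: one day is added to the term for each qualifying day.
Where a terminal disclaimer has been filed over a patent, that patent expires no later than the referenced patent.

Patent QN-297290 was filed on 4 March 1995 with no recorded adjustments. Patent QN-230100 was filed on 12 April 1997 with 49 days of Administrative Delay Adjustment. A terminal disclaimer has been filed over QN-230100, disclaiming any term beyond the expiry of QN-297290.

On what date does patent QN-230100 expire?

Natural term of QN-230100:
  Base: filing + 23 years → 12 April 2020.
  Administrative Delay Adjustment: +49 days → 31 May 2020.
Expiry of referenced patent QN-297290:
  Base: filing + 23 years → 4 March 2018.
Terminal disclaimer: QN-230100 expires on the earlier of 31 May 2020 and 4 March 2018.

March 4, 2018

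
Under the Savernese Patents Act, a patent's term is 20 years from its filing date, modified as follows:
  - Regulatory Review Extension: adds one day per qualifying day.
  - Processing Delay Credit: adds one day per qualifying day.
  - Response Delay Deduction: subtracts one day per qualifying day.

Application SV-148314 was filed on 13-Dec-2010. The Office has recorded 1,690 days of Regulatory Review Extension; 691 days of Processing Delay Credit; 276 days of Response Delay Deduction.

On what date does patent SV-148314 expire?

September 17, 2036

Base term: filing date + 20 years → 13 December 2030.
Regulatory Review Extension: +1690 days → 30 July 2035.
Processing Delay Credit: +691 days → 20 June 2037.
Response Delay Deduction: −276 days → 17 September 2036.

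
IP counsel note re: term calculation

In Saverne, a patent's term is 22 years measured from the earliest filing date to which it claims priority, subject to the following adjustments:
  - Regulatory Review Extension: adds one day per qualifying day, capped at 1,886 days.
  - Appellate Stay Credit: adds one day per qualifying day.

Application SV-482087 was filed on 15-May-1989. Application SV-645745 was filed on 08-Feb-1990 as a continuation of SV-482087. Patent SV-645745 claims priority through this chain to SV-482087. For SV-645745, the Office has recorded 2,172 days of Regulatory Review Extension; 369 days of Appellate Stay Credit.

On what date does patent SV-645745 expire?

July 17, 2017

Earliest priority filing: 15 May 1989.
Base term: 15 May 1989 + 22 years → 15 May 2011.
Regulatory Review Extension: 2172 days claimed exceeds the 1886-day cap, so +1886 days → 13 July 2016.
Appellate Stay Credit: +369 days → 17 July 2017.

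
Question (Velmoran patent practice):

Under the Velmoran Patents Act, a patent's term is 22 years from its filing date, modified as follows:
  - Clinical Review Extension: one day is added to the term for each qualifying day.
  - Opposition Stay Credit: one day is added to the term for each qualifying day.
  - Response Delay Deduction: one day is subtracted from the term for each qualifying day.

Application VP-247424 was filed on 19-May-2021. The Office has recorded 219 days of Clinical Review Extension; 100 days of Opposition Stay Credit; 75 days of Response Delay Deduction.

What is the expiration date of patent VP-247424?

Base term: filing date + 22 years → 19 May 2043.
Clinical Review Extension: +219 days → 24 December 2043.
Opposition Stay Credit: +100 days → 2 April 2044.
Response Delay Deduction: −75 days → 18 January 2044.

January 18, 2044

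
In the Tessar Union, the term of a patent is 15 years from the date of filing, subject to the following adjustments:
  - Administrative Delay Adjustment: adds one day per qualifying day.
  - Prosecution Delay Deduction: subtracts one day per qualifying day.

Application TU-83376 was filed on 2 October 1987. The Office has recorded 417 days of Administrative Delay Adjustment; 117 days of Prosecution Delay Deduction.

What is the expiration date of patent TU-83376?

July 29, 2003

Base term: filing date + 15 years → 2 October 2002.
Administrative Delay Adjustment: +417 days → 23 November 2003.
Prosecution Delay Deduction: −117 days → 29 July 2003.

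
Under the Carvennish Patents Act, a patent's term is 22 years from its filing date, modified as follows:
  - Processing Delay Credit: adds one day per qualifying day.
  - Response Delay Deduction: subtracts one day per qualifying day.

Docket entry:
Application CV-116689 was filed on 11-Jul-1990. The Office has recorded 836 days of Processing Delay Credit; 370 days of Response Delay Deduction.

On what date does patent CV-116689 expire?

Base term: filing date + 22 years → 11 July 2012.
Processing Delay Credit: +836 days → 25 October 2014.
Response Delay Deduction: −370 days → 20 October 2013.

October 20, 2013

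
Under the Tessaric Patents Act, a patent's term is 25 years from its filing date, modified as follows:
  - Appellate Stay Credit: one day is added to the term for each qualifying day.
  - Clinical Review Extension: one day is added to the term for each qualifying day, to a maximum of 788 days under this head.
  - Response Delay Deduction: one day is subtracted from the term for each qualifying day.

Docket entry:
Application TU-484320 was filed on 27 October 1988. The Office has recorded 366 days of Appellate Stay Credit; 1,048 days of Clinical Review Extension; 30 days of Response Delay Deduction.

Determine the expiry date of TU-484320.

November 24, 2016

Base term: filing date + 25 years → 27 October 2013.
Appellate Stay Credit: +366 days → 28 October 2014.
Clinical Review Extension: 1048 days claimed exceeds the 788-day cap, so +788 days → 24 December 2016.
Response Delay Deduction: −30 days → 24 November 2016.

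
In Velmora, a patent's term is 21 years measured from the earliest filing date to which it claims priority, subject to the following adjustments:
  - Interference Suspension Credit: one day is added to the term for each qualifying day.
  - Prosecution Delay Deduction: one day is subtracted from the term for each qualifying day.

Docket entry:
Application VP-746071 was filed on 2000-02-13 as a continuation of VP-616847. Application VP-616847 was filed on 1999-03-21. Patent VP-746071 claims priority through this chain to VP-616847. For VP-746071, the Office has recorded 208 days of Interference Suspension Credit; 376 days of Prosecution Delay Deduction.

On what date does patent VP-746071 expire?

Earliest priority filing: 21 March 1999.
Base term: 21 March 1999 + 21 years → 21 March 2020.
Interference Suspension Credit: +208 days → 15 October 2020.
Prosecution Delay Deduction: −376 days → 5 October 2019.

2019-10-05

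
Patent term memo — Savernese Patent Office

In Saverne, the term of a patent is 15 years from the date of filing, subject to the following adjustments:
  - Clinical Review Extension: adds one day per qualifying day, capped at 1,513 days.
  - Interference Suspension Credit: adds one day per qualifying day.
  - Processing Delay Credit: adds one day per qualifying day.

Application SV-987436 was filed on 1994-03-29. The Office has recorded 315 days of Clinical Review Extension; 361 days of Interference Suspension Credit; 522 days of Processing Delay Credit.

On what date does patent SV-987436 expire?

Base term: filing date + 15 years → 29 March 2009.
Clinical Review Extension: 315 days (within the 1513-day cap) → +315 days → 7 February 2010.
Interference Suspension Credit: +361 days → 3 February 2011.
Processing Delay Credit: +522 days → 9 July 2012.

July 9, 2012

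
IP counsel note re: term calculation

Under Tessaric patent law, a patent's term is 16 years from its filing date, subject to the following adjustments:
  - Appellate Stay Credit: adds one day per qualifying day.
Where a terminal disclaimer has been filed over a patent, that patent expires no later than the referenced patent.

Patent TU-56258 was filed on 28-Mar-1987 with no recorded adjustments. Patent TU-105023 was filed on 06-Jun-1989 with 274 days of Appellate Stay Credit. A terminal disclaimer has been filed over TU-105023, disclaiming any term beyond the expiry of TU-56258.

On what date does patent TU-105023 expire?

Natural term of TU-105023:
  Base: filing + 16 years → 6 June 2005.
  Appellate Stay Credit: +274 days → 7 March 2006.
Expiry of referenced patent TU-56258:
  Base: filing + 16 years → 28 March 2003.
Terminal disclaimer: TU-105023 expires on the earlier of 7 March 2006 and 28 March 2003.

March 28, 2003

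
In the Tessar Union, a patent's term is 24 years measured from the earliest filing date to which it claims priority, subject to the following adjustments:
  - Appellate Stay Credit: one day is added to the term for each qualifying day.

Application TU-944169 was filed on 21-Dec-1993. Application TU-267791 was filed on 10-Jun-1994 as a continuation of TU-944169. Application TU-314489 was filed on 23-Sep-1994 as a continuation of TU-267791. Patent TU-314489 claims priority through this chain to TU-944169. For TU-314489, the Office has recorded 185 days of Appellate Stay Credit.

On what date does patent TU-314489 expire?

2018-06-24

Earliest priority filing: 21 December 1993.
Base term: 21 December 1993 + 24 years → 21 December 2017.
Appellate Stay Credit: +185 days → 24 June 2018.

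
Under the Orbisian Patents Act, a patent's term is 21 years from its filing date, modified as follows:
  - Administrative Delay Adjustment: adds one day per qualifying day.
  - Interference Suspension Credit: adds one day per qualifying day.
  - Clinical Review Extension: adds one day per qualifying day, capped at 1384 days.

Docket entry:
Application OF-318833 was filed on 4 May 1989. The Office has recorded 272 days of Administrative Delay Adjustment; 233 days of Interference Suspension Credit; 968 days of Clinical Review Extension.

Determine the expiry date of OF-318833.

Base term: filing date + 21 years → 4 May 2010.
Administrative Delay Adjustment: +272 days → 31 January 2011.
Interference Suspension Credit: +233 days → 21 September 2011.
Clinical Review Extension: 968 days (within the 1384-day cap) → +968 days → 16 May 2014.

May 16, 2014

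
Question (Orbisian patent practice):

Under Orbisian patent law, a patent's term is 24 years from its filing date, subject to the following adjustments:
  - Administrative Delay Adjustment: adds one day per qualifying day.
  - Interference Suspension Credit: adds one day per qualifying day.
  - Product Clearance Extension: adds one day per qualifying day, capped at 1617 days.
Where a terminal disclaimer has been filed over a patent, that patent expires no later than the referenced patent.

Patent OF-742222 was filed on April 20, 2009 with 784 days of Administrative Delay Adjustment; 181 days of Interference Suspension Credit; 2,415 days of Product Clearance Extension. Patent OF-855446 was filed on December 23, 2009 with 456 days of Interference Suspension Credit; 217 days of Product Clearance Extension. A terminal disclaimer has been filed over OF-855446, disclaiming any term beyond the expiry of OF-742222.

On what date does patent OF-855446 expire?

October 27, 2035

Natural term of OF-855446:
  Base: filing + 24 years → 23 December 2033.
  Interference Suspension Credit: +456 days → 24 March 2035.
  Product Clearance Extension: 217 days (within the 1617-day cap) → +217 days → 27 October 2035.
Expiry of referenced patent OF-742222:
  Base: filing + 24 years → 20 April 2033.
  Administrative Delay Adjustment: +784 days → 13 June 2035.
  Interference Suspension Credit: +181 days → 11 December 2035.
  Product Clearance Extension: 2415 days claimed exceeds the 1617-day cap, so +1617 days → 15 May 2040.
Terminal disclaimer: OF-855446 expires on the earlier of 27 October 2035 and 15 May 2040.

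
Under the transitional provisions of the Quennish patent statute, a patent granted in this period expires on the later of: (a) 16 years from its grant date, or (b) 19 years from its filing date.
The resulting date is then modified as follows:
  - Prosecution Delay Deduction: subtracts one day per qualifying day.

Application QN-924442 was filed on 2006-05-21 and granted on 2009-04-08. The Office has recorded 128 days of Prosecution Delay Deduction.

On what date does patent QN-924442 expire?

January 13, 2025

(a) grant + 16 years → 8 April 2025.
(b) filing + 19 years → 21 May 2025.
Later of the two: 21 May 2025.
Prosecution Delay Deduction: −128 days → 13 January 2025.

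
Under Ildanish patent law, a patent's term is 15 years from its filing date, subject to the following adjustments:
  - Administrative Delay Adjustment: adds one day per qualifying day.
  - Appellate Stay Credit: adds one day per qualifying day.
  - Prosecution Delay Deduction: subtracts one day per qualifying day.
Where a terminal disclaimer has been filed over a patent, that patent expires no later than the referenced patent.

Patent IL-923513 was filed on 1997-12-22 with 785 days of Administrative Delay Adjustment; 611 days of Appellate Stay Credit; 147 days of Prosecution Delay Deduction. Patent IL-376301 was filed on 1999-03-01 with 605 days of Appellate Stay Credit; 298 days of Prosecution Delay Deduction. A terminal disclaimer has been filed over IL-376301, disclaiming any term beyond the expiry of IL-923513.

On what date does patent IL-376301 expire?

January 2, 2015

Natural term of IL-376301:
  Base: filing + 15 years → 1 March 2014.
  Appellate Stay Credit: +605 days → 27 October 2015.
  Prosecution Delay Deduction: −298 days → 2 January 2015.
Expiry of referenced patent IL-923513:
  Base: filing + 15 years → 22 December 2012.
  Administrative Delay Adjustment: +785 days → 15 February 2015.
  Appellate Stay Credit: +611 days → 18 October 2016.
  Prosecution Delay Deduction: −147 days → 24 May 2016.
Terminal disclaimer: IL-376301 expires on the earlier of 2 January 2015 and 24 May 2016.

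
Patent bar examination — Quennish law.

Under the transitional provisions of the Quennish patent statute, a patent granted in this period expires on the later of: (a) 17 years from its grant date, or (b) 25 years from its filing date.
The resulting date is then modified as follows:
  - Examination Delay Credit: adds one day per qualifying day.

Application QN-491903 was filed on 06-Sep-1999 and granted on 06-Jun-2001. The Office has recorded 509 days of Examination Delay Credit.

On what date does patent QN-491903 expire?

(a) grant + 17 years → 6 June 2018.
(b) filing + 25 years → 6 September 2024.
Later of the two: 6 September 2024.
Examination Delay Credit: +509 days → 28 January 2026.

2026-01-28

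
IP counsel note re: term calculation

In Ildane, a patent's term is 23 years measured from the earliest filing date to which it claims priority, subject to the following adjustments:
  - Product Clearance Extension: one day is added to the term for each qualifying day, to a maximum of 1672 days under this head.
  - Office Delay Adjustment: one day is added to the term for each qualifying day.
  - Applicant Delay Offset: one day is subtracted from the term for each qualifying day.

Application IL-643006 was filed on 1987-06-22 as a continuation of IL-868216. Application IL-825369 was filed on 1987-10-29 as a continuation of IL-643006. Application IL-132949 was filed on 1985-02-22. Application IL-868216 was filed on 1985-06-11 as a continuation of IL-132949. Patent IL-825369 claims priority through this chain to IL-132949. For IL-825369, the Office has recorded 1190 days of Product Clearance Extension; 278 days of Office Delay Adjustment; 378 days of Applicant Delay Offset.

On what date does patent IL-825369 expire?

Earliest priority filing: 22 February 1985.
Base term: 22 February 1985 + 23 years → 22 February 2008.
Product Clearance Extension: 1190 days (within the 1672-day cap) → +1190 days → 27 May 2011.
Office Delay Adjustment: +278 days → 29 February 2012.
Applicant Delay Offset: −378 days → 16 February 2011.

2011-02-16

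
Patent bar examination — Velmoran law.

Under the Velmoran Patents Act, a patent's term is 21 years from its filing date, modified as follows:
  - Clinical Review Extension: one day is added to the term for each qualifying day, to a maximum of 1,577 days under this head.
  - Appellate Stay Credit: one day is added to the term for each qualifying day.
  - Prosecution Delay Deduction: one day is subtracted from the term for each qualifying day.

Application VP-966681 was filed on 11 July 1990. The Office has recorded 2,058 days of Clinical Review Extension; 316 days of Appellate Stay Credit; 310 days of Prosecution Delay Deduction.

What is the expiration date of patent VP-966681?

Base term: filing date + 21 years → 11 July 2011.
Clinical Review Extension: 2058 days claimed exceeds the 1577-day cap, so +1577 days → 4 November 2015.
Appellate Stay Credit: +316 days → 15 September 2016.
Prosecution Delay Deduction: −310 days → 10 November 2015.

November 10, 2015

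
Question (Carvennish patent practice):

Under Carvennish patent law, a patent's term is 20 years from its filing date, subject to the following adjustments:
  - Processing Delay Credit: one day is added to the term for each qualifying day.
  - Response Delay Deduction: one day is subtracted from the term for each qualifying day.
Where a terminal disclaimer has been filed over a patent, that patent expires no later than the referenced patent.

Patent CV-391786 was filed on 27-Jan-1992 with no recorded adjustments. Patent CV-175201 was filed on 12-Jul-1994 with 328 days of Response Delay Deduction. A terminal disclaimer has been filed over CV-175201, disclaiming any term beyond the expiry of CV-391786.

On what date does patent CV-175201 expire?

January 27, 2012

Natural term of CV-175201:
  Base: filing + 20 years → 12 July 2014.
  Response Delay Deduction: −328 days → 18 August 2013.
Expiry of referenced patent CV-391786:
  Base: filing + 20 years → 27 January 2012.
Terminal disclaimer: CV-175201 expires on the earlier of 18 August 2013 and 27 January 2012.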